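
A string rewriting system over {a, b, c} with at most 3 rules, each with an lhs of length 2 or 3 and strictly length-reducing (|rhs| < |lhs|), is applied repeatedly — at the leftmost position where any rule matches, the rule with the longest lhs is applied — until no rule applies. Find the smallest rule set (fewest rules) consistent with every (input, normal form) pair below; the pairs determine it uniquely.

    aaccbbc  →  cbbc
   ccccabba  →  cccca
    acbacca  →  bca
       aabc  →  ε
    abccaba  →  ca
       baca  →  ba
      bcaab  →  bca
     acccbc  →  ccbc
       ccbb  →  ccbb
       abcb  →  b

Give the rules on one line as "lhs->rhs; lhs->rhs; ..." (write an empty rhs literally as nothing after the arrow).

  | aaccbbc => accbbc => cbbc
  | ccccabba => ccccaba => ccccaa => cccca
  | acbacca => bacca => bca
  | aabc => abc => ac => ε

aa->a; ab->a; ac->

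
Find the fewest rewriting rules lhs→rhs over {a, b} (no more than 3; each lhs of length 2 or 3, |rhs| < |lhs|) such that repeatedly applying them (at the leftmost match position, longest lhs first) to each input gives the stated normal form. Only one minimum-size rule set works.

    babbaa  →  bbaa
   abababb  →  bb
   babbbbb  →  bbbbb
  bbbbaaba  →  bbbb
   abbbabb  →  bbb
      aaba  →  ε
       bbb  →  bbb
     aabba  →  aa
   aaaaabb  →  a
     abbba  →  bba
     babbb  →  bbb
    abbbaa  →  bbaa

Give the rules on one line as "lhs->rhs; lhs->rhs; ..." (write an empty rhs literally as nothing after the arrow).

  | babbaa => bbaa
  | abababb => aababb => aaabb => bb
  | babbbbb => bbbbb
  | bbbbaaba => bbbbaaa => bbbb

aaa->; ab->a; abb->b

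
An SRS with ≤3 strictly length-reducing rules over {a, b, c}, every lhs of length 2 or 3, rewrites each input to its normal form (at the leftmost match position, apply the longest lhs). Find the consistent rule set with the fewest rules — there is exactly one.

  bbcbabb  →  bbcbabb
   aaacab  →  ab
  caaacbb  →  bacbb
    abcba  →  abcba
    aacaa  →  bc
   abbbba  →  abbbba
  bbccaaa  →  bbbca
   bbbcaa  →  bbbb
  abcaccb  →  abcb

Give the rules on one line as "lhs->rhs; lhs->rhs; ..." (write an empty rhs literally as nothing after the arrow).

  | bbcbabb
  | aaacab => cacab => ab
  | caaacbb => ccacbb => bacbb
  | abcba

aa->c; cac->; cc->b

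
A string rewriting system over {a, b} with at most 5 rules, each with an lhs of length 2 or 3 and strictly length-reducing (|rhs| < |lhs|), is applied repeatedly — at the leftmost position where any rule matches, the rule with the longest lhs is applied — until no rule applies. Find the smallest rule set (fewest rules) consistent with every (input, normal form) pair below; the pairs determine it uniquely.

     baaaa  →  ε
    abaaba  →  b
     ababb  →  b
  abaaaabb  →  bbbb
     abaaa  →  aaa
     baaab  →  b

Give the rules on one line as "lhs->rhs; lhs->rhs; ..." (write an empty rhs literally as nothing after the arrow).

  | baaaa => baaa => baa => ba => ε
  | abaaba => aaba => bba => b
  | ababb => abb => b
  | abaaaabb => aaaabb => aabbb => bbbb

aab->bb; ab->; ba->; baa->ba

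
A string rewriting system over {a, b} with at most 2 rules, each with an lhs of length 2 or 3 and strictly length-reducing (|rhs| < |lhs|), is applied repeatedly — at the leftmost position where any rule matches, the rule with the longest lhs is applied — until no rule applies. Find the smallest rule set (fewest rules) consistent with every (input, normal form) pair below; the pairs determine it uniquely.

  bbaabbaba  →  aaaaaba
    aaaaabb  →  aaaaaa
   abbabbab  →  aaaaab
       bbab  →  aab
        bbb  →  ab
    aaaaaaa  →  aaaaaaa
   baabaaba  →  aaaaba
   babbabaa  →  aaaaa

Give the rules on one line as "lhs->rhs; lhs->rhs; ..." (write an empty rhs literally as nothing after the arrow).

baa->aa; bb->a

  | bbaabbaba => aaabbaba => aaaaaba
  | aaaaabb => aaaaaa
  | abbabbab => aaabbab => aaaaab
  | bbab => aab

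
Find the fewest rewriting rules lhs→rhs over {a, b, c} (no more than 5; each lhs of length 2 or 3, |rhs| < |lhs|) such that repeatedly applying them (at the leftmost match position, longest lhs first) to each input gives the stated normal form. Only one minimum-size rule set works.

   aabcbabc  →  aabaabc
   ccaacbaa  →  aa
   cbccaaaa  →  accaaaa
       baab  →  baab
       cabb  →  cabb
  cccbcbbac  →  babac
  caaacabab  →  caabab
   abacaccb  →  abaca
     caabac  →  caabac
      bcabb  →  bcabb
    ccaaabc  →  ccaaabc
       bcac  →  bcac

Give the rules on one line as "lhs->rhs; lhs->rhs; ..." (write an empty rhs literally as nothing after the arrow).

aac->; cb->a; ccb->; ccc->

  | aabcbabc => aabaabc
  | ccaacbaa => ccbaa => aa
  | cbccaaaa => accaaaa
  | baab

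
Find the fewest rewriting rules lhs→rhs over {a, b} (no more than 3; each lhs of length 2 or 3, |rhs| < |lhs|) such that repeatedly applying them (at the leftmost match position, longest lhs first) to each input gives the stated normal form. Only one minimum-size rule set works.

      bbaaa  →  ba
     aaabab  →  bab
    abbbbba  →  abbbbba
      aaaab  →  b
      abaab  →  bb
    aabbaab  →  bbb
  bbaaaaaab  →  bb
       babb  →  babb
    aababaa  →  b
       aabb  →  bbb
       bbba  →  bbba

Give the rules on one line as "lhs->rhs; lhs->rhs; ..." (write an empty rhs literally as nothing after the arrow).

aa->b; aba->a; baa->

  | bbaaa => ba
  | aaabab => babab => bab
  | abbbbba
  | aaaab => baab => b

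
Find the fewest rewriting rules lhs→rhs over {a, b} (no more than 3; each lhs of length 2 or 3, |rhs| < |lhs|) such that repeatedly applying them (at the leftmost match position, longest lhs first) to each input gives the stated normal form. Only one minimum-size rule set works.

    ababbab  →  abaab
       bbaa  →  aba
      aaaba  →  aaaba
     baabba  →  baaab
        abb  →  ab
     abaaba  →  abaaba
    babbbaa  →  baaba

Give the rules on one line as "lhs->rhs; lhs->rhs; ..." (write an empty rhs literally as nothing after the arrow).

  | ababbab => abaabb => abaab
  | bbaa => aba
  | aaaba
  | baabba => baaab

bb->b; bba->ab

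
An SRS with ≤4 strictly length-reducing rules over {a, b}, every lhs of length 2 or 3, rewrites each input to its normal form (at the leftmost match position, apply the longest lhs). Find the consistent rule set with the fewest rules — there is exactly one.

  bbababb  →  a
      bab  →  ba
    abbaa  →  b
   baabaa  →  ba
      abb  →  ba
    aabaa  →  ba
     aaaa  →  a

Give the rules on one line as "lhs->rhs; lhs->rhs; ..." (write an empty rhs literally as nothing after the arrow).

  | bbababb => aababb => bbabb => aabb => bbb => ab => a
  | bab => ba
  | abbaa => baaa => bba => aa => b
  | baabaa => bbbaa => abaa => aaa => ba

aa->b; ab->a; abb->ba; bb->a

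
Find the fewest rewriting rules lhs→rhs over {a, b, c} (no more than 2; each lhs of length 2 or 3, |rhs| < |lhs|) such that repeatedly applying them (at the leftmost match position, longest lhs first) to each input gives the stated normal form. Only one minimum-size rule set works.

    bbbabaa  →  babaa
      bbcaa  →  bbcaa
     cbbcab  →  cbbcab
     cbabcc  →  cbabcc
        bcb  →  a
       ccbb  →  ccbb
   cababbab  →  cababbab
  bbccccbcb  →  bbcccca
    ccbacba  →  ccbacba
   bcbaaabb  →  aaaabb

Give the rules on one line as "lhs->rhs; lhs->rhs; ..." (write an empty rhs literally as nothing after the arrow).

  | bbbabaa => babaa
  | bbcaa
  | cbbcab
  | cbabcc

bbb->b; bcb->a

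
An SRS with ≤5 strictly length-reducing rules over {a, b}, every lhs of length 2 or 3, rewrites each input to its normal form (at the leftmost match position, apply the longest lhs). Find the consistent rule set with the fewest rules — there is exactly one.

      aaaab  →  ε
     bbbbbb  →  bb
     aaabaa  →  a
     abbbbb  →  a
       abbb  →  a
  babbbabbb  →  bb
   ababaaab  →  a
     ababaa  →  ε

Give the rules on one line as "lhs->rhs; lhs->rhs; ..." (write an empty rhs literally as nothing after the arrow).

  | aaaab => aab => ε
  | bbbbbb => bbbbb => bbbb => bbb => bb
  | aaabaa => abaa => aaa => a
  | abbbbb => abbbb => abbb => abb => ab => a

aa->; aab->; ab->a; bbb->bb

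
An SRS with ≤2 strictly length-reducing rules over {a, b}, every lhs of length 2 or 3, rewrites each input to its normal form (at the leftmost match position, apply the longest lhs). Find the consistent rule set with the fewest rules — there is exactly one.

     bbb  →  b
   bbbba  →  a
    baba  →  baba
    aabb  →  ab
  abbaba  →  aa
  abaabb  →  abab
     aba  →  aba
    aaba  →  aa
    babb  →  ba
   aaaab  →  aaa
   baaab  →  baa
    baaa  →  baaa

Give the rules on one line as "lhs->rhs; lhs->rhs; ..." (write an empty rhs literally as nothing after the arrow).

aab->a; bb->

  | bbb => b
  | bbbba => bba => a
  | baba
  | aabb => ab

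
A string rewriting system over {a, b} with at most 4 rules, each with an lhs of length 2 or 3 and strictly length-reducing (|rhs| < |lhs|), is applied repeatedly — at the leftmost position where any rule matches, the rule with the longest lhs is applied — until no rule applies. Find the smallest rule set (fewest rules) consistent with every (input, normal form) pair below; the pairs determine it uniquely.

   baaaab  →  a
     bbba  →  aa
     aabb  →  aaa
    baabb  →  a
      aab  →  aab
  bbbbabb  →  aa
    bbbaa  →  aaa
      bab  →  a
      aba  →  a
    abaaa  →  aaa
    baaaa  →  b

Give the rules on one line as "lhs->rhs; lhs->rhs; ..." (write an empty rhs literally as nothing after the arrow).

  | baaaab => baaab => baab => bab => bb => a
  | bbba => aa
  | aabb => aaa
  | baabb => babb => bbb => a

aba->a; ba->b; bb->a; bbb->a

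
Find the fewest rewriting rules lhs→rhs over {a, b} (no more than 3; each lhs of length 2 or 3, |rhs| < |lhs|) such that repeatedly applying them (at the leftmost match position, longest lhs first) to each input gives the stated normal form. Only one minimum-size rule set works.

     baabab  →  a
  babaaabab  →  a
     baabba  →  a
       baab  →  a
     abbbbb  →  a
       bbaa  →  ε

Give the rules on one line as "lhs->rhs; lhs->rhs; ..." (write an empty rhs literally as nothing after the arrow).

aa->a; ab->a; ba->

  | baabab => abab => aab => ab => a
  | babaaabab => baaabab => aabab => abab => aab => ab => a
  | baabba => abba => aba => aa => a
  | baab => ab => a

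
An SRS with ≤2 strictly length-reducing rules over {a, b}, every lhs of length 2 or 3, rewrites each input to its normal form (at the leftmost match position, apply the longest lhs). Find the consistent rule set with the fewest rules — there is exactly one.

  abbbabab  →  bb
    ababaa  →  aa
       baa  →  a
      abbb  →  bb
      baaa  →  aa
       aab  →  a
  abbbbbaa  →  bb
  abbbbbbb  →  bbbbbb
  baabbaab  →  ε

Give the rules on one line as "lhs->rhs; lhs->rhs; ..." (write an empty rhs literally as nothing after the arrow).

ab->; ba->

  | abbbabab => bbabab => bbab => bb
  | ababaa => abaa => aa
  | baa => a
  | abbb => bb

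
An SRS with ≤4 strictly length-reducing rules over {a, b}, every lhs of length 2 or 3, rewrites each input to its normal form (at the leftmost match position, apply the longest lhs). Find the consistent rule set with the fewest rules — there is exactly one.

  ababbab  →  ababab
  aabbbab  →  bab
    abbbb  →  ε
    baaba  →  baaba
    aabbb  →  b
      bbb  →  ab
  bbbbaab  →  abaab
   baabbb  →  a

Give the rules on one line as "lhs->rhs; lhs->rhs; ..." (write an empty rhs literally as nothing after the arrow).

  | ababbab => ababab
  | aabbbab => aaabab => bab
  | abbbb => aabb => aaa => ε
  | baaba

aaa->; bb->a; bba->ba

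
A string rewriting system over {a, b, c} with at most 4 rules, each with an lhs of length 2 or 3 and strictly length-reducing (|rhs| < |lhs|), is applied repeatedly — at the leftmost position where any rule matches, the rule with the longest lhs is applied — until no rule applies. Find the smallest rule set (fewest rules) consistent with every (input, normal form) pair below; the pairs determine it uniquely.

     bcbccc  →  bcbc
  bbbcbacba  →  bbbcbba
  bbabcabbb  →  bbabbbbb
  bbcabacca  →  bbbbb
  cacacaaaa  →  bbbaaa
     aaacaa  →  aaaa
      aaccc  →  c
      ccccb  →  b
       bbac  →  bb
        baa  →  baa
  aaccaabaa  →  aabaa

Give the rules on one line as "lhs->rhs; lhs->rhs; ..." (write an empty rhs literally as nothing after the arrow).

  | bcbccc => bcbc
  | bbbcbacba => bbbcbba
  | bbabcabbb => bbabbbbb
  | bbcabacca => bbbbacca => bbbbca => bbbbb

ac->; ca->b; cc->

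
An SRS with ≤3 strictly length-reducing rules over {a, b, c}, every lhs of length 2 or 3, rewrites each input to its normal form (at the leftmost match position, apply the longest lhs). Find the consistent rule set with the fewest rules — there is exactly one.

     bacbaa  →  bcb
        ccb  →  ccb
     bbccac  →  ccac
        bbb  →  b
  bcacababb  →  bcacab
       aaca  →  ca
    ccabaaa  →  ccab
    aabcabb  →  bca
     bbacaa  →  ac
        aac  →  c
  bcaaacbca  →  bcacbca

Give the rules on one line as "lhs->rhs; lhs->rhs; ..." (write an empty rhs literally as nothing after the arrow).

  | bacbaa => bcbaa => bcba => bcb
  | ccb
  | bbccac => ccac
  | bbb => b

aa->; ba->b; bb->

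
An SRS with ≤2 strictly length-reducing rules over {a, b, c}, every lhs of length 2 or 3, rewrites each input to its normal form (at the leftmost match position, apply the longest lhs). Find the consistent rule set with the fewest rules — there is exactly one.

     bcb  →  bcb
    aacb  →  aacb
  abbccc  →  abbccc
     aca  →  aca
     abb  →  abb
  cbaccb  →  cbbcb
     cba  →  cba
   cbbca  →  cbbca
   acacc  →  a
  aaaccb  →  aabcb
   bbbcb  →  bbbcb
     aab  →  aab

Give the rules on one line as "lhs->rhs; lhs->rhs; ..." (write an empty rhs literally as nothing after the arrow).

acc->bc; cbc->

  | bcb
  | aacb
  | abbccc
  | aca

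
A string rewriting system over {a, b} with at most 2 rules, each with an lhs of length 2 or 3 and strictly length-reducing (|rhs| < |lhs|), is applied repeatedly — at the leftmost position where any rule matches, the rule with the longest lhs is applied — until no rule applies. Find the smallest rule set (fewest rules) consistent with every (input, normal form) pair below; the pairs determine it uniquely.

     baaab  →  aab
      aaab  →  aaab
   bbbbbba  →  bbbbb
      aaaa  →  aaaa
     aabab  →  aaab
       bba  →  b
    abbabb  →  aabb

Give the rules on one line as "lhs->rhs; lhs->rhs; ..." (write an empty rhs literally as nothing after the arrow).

  | baaab => aab
  | aaab
  | bbbbbba => bbbbb
  | aaaa

ba->; bab->ab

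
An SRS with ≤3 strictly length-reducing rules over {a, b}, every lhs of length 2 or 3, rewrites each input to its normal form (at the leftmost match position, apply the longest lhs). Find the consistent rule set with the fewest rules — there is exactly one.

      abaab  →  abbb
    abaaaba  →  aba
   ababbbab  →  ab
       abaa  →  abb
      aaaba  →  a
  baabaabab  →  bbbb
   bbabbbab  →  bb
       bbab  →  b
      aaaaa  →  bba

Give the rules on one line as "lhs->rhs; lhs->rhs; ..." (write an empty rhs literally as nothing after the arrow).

aa->b; bab->

  | abaab => abbb
  | abaaaba => abbaba => aba
  | ababbbab => abbab => ab
  | abaa => abb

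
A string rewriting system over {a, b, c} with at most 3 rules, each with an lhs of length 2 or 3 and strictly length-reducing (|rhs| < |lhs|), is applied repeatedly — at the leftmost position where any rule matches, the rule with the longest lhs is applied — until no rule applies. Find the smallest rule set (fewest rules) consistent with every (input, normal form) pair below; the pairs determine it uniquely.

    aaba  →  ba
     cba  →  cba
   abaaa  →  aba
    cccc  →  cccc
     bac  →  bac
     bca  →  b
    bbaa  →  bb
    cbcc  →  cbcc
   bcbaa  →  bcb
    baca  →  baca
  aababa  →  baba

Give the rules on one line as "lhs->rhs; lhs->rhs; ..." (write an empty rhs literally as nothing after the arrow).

aa->; bca->b

  | aaba => ba
  | cba
  | abaaa => aba
  | cccc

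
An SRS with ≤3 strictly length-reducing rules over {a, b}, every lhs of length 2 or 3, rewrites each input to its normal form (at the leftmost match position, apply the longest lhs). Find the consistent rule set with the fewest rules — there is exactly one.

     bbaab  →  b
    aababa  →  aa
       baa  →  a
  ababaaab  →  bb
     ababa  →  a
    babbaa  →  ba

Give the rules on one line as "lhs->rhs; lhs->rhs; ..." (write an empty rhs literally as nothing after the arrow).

  | bbaab => bab => b
  | aababa => aaba => aa
  | baa => a
  | ababaaab => abaaab => aaab => bb

aaa->b; ab->; baa->a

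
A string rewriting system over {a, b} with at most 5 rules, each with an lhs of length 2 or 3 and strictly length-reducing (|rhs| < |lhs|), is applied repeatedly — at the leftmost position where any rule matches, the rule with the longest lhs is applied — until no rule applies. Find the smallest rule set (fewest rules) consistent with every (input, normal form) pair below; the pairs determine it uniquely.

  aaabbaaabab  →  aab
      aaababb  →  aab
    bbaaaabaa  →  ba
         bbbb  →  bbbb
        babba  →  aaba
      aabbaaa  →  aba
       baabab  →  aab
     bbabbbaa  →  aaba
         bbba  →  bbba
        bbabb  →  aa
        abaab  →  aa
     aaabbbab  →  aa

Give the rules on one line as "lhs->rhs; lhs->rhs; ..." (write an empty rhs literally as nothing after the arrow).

aaa->aa; abb->b; baa->ba; bab->aa

  | aaabbaaabab => aabbaaabab => abaaabab => abaabab => ababab => aaaab => aaab => aab
  | aaababb => aababb => aaaab => aaab => aab
  | bbaaaabaa => bbaaabaa => bbaabaa => bbabaa => baaaa => baaa => baa => ba
  | bbbb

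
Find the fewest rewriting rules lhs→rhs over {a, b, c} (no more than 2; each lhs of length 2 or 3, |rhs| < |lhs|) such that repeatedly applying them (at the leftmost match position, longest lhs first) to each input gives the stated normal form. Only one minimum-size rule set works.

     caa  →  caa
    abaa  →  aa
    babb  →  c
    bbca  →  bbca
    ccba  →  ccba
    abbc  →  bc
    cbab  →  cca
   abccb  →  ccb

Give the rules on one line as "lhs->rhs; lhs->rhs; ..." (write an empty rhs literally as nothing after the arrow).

ab->; bab->ca

  | caa
  | abaa => aa
  | babb => cab => c
  | bbca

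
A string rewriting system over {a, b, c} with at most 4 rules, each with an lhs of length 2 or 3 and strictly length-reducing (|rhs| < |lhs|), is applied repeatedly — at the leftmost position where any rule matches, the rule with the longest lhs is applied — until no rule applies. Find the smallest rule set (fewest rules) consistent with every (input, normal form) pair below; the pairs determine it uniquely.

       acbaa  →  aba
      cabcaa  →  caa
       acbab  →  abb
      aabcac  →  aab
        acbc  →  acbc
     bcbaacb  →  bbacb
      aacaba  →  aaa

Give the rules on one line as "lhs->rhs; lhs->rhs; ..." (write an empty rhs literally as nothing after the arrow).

cab->; cac->; cba->b

  | acbaa => aba
  | cabcaa => caa
  | acbab => abb
  | aabcac => aab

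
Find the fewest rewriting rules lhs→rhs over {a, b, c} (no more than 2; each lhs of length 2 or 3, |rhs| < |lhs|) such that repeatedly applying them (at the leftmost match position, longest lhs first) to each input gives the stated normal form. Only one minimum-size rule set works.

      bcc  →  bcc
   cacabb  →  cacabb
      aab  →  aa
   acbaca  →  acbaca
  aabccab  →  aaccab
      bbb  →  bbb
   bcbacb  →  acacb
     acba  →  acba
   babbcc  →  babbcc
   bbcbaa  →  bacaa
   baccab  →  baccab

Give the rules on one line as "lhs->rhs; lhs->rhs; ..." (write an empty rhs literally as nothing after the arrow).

  | bcc
  | cacabb
  | aab => aa
  | acbaca

aab->aa; bcb->ac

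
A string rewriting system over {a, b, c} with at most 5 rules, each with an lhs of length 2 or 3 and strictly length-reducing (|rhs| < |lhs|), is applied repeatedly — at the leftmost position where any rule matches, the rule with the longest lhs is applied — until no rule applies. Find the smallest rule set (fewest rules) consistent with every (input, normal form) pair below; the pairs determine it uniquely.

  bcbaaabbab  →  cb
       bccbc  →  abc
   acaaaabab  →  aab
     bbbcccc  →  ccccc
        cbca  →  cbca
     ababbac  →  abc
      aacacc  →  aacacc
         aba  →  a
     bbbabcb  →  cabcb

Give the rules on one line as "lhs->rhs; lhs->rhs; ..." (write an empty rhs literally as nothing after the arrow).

  | bcbaaabbab => bcaabbab => bbbbab => cbab => cb
  | bccbc => abc
  | acaaaabab => abaabab => aabab => aab
  | bbbcccc => ccccc

ba->; bbb->c; bcc->a; caa->b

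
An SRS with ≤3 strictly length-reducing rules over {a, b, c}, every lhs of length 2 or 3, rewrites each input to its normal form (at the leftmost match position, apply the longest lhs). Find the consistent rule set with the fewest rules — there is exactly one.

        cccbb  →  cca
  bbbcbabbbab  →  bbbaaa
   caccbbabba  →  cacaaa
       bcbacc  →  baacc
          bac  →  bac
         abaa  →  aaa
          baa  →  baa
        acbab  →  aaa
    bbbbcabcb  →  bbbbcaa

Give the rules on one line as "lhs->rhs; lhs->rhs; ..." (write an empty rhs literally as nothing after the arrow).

  | cccbb => ccab => cca
  | bbbcbabbbab => bbbaabbbab => bbbaabbab => bbbaabab => bbbaaab => bbbaaa
  | caccbbabba => cacababba => cacaabba => cacaaba => cacaaa
  | bcbacc => baacc

ab->a; cb->a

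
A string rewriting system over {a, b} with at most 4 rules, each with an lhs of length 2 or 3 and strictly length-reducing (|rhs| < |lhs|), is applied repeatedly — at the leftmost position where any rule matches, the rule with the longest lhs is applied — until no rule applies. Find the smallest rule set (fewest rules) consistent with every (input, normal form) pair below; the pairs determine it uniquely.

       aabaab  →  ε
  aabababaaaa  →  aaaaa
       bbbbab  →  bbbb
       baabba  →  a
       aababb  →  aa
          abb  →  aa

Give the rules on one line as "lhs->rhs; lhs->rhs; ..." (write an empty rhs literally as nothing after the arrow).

  | aabaab => aab => ε
  | aabababaaaa => ababaaaa => abaaaa => aaaaa
  | bbbbab => bbbb
  | baabba => aabba => ba => a

aab->; abb->aa; ba->a; bab->b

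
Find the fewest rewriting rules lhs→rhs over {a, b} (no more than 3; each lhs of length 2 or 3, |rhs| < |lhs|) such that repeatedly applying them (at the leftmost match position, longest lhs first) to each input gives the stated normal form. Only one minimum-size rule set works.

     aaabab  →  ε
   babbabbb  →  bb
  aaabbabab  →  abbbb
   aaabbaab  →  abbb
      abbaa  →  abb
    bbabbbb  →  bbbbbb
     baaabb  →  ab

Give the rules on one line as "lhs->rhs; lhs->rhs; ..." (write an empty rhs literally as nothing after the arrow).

  | aaabab => abab => aa => ε
  | babbabbb => ababbb => aabb => bb
  | aaabbabab => abbabab => abbbab => abbbb
  | aaabbaab => abbaab => abbab => abbb

aa->; bab->a; bba->bb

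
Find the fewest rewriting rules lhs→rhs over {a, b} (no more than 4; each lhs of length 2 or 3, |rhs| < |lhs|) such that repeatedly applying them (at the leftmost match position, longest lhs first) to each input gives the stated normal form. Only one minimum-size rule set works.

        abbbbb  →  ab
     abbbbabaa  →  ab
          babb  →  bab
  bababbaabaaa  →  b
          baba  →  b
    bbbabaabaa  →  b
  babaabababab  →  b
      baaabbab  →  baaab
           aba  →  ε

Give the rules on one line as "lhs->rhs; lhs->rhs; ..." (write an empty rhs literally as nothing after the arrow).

aba->; bb->b; bba->bb

  | abbbbb => abbbb => abbb => abb => ab
  | abbbbabaa => abbbabaa => abbabaa => abbbaa => abbaa => abba => abb => ab
  | babb => bab
  | bababbaabaaa => bbbaabaaa => bbaabaaa => bbabaaa => bbbaaa => bbaaa => bbaa => bba => bb => b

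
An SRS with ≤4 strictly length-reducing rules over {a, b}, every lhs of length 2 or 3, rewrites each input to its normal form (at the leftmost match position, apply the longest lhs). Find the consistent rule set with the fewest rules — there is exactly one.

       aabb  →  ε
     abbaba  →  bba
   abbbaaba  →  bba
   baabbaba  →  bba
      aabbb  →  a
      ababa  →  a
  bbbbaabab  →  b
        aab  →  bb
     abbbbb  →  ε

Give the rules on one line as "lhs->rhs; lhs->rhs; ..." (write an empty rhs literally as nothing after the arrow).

  | aabb => bbb => ab => ε
  | abbaba => aaba => bba
  | abbbaaba => abaaba => aaba => bba
  | baabbaba => bbbbaba => abbaba => aaba => bba

aa->b; ab->; abb->a; bbb->ab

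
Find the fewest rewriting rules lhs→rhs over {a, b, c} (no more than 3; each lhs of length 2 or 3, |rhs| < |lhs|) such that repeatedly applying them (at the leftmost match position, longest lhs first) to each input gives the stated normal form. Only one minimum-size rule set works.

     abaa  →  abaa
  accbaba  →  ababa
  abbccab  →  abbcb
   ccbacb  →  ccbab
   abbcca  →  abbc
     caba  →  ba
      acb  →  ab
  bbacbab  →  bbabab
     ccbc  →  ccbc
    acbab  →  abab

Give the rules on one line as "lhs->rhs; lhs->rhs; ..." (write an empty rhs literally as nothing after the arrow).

ac->a; ca->

  | abaa
  | accbaba => acbaba => ababa
  | abbccab => abbcb
  | ccbacb => ccbab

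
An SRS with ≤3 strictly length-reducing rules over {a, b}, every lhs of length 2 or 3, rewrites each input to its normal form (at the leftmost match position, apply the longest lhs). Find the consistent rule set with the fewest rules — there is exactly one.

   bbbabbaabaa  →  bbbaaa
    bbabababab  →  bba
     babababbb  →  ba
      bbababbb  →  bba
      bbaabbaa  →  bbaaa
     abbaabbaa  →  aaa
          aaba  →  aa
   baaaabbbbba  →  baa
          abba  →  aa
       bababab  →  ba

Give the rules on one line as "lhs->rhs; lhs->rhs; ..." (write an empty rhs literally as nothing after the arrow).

aab->ab; ab->a

  | bbbabbaabaa => bbbabaabaa => bbbaaabaa => bbbaabaa => bbbabaa => bbbaaa
  | bbabababab => bbaababab => bbababab => bbaabab => bbabab => bbaab => bbab => bba
  | babababbb => baababbb => bababbb => baabbb => babbb => babb => bab => ba
  | bbababbb => bbaabbb => bbabbb => bbabb => bbab => bba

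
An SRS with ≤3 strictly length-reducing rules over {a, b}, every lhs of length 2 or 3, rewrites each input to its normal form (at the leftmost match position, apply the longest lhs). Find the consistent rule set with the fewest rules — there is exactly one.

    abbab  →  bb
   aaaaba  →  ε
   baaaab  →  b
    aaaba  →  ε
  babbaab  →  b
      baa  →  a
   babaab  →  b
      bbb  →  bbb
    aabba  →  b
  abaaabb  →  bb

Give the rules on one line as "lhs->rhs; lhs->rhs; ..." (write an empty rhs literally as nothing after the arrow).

  | abbab => bbab => bb
  | aaaaba => aaaba => aaba => aba => ba => ε
  | baaaab => aaab => aab => ab => b
  | aaaba => aaba => aba => ba => ε

ab->b; ba->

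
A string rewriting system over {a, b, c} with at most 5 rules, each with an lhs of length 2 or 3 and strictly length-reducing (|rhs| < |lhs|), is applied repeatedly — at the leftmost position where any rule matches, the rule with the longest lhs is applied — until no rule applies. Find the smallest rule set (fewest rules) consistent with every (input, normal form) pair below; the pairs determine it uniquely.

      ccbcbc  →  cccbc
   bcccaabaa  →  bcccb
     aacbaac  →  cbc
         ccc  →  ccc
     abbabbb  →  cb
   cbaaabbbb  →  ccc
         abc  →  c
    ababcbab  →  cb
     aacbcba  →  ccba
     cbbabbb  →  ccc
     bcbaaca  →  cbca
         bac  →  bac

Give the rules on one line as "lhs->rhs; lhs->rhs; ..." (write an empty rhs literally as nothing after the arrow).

aa->; ab->; bb->c; bcb->cb

  | ccbcbc => cccbc
  | bcccaabaa => bcccbaa => bcccb
  | aacbaac => cbaac => cbc
  | ccc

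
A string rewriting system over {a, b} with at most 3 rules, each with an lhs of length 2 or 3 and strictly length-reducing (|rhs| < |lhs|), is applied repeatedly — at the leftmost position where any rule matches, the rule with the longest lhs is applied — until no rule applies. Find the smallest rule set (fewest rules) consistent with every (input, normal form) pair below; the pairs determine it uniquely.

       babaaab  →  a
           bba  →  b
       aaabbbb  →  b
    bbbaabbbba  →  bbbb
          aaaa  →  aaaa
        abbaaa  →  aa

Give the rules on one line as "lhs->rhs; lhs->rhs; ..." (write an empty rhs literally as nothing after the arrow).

  | babaaab => baaab => aab => a
  | bba => b
  | aaabbbb => aabbb => abb => b
  | bbbaabbbba => bbabbbba => bbbbba => bbbb

ab->; ba->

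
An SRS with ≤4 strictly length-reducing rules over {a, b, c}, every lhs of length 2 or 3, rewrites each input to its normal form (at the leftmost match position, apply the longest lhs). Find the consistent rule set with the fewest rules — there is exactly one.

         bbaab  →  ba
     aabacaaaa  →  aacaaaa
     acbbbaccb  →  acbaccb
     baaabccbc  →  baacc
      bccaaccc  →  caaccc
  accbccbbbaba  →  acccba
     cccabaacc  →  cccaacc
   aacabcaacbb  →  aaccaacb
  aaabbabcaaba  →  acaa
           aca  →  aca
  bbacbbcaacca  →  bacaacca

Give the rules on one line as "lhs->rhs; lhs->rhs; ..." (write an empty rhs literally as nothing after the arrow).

  | bbaab => baab => ba
  | aabacaaaa => aacaaaa
  | acbbbaccb => acbbaccb => acbaccb
  | baaabccbc => baaccbc => baacc

ab->; bb->b; bc->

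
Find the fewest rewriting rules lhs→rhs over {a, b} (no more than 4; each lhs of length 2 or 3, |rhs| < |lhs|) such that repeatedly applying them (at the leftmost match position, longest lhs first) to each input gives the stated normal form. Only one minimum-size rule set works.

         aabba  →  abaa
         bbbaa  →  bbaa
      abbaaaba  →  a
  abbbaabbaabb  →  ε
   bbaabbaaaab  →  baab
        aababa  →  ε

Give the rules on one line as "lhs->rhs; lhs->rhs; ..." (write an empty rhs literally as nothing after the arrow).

  | aabba => abaa
  | bbbaa => bbaa
  | abbaaaba => baaaaba => baba => a
  | abbbaabbaabb => babaabbaabb => aabbaabb => abaaabb => abbb => bab => ε

aaa->; abb->ba; bab->; bbb->bb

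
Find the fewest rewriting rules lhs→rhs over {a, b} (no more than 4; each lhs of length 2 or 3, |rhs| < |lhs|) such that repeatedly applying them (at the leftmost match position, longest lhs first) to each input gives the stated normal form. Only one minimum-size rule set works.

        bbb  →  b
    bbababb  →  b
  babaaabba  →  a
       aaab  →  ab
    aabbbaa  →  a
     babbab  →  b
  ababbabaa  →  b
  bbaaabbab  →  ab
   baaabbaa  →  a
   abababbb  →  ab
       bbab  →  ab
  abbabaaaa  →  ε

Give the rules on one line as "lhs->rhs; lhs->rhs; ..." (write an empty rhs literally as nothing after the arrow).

aa->b; ba->; bab->ab; bb->b

  | bbb => bb => b
  | bbababb => bababb => ababb => aabb => bbb => bb => b
  | babaaabba => abaaabba => aaabba => babba => abba => aba => a
  | aaab => bab => ab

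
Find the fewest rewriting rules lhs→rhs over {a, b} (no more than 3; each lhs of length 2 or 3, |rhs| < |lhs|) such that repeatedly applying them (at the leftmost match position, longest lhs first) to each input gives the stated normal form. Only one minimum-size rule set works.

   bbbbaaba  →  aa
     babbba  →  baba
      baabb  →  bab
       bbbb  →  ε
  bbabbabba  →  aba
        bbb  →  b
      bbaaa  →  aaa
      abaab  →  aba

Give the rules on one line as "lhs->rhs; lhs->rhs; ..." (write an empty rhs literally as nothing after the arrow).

  | bbbbaaba => bbaaba => aaba => aa
  | babbba => baba
  | baabb => bab
  | bbbb => bb => ε

aab->a; bb->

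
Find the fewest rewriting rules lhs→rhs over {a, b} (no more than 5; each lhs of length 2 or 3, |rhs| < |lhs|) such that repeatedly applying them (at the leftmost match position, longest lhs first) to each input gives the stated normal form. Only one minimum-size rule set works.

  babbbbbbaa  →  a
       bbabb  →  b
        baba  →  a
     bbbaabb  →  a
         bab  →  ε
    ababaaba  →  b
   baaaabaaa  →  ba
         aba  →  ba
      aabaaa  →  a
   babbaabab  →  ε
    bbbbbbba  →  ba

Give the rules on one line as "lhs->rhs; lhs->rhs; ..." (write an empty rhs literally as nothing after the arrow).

  | babbbbbbaa => bbbbbaa => abbbaa => bbbaa => abaa => baa => bb => a
  | bbabb => aabb => bbb => ab => b
  | baba => a
  | bbbaabb => abaabb => baabb => bbbb => abb => bb => a

aa->b; ab->b; bab->; bb->a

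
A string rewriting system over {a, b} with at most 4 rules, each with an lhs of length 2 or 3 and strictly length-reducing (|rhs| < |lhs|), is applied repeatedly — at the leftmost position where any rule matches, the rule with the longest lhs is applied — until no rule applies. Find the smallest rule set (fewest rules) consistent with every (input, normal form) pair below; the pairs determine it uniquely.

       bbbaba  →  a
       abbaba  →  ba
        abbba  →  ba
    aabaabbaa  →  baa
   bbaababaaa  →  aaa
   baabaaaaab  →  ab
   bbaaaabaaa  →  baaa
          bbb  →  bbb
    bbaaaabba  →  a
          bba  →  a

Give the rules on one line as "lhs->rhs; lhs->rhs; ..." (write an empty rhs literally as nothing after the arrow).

aab->b; aba->ba; bba->a

  | bbbaba => baba => bba => a
  | abbaba => aaba => ba
  | abbba => aba => ba
  | aabaabbaa => baabbaa => bbbaa => baa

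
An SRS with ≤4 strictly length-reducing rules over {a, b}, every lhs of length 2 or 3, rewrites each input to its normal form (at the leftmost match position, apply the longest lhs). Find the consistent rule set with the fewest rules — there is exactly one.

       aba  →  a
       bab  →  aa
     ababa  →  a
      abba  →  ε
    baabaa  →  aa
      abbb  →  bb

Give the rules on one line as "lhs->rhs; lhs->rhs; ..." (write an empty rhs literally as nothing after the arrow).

  | aba => a
  | bab => aa
  | ababa => aba => a
  | abba => ba => ε

ab->; ba->; bab->aa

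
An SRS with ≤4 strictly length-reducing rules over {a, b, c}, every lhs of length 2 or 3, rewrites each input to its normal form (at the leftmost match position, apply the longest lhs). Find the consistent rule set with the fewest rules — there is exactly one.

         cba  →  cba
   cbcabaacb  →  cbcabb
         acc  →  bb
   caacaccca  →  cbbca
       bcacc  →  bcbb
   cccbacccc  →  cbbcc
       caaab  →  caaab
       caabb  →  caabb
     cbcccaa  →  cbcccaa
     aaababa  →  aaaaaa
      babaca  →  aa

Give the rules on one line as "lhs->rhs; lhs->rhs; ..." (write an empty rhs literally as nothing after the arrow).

aac->; acc->bb; bab->aa; ccb->

  | cba
  | cbcabaacb => cbcabb
  | acc => bb
  | caacaccca => caccca => cbbca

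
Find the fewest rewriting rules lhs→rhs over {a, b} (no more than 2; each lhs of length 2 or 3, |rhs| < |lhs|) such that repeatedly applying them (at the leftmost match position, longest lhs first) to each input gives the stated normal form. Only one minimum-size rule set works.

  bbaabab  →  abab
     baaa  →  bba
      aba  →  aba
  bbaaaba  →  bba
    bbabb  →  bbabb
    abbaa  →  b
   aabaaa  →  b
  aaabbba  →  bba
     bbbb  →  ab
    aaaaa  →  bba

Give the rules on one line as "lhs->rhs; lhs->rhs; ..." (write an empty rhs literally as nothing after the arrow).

aa->b; bbb->a

  | bbaabab => bbbbab => abab
  | baaa => bba
  | aba
  | bbaaaba => bbbaba => aaba => bba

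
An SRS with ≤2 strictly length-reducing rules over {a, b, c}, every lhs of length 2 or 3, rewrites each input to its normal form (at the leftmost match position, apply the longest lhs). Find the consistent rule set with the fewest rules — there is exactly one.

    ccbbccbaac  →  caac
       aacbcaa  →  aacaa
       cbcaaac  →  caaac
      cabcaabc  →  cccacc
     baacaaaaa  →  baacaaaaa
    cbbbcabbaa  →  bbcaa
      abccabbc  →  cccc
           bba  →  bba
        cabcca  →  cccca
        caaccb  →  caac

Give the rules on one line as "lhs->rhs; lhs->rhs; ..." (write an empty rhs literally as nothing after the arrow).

ab->c; cb->

  | ccbbccbaac => cbccbaac => ccbaac => caac
  | aacbcaa => aacaa
  | cbcaaac => caaac
  | cabcaabc => cccaabc => cccacc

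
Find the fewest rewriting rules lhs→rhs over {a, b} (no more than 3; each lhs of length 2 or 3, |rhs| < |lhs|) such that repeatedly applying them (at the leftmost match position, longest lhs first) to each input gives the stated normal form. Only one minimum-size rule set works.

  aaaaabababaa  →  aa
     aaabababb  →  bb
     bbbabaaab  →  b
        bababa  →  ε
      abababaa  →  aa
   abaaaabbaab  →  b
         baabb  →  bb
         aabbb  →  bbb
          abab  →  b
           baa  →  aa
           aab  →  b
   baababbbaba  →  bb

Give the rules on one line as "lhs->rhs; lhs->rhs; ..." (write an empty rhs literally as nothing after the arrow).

ab->b; ba->; baa->aa

  | aaaaabababaa => aaaabababaa => aaabababaa => aabababaa => abababaa => bababaa => babaa => baa => aa
  | aaabababb => aabababb => abababb => bababb => babb => bb
  | bbbabaaab => bbbaaab => bbaaab => baaab => aaab => aab => ab => b
  | bababa => baba => ba => ε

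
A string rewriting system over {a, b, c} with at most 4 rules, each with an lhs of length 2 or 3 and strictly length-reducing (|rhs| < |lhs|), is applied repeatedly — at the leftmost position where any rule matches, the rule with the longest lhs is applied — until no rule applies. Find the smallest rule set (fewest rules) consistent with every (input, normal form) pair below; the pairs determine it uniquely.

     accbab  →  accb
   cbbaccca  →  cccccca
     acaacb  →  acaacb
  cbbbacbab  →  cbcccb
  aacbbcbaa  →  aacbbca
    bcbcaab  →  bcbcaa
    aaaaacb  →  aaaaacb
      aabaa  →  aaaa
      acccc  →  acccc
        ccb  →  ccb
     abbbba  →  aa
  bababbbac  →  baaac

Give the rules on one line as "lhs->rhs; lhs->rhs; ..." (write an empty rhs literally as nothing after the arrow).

  | accbab => accb
  | cbbaccca => cccccca
  | acaacb
  | cbbbacbab => cbcccbab => cbcccb

ab->a; bba->cc; cba->c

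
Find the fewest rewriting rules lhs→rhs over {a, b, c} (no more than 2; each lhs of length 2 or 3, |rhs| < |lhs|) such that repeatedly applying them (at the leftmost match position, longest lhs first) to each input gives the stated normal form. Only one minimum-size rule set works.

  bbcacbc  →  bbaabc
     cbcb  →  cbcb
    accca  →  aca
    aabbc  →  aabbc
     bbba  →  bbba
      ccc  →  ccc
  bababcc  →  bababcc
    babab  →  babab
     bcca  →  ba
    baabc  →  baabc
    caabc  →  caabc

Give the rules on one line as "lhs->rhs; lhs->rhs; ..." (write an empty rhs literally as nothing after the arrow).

  | bbcacbc => bbaabc
  | cbcb
  | accca => aca
  | aabbc

cac->aa; cca->a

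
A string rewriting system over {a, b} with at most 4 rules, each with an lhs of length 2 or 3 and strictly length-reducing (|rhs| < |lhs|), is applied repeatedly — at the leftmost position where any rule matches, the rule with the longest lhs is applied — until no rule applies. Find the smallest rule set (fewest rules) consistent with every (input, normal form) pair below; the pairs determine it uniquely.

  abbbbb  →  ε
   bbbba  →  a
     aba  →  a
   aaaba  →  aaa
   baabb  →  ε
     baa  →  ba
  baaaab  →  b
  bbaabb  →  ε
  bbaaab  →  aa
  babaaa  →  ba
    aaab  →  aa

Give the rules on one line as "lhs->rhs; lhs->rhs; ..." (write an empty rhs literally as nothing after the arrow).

ab->; baa->ba; bb->

  | abbbbb => bbbb => bb => ε
  | bbbba => bba => a
  | aba => a
  | aaaba => aaa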